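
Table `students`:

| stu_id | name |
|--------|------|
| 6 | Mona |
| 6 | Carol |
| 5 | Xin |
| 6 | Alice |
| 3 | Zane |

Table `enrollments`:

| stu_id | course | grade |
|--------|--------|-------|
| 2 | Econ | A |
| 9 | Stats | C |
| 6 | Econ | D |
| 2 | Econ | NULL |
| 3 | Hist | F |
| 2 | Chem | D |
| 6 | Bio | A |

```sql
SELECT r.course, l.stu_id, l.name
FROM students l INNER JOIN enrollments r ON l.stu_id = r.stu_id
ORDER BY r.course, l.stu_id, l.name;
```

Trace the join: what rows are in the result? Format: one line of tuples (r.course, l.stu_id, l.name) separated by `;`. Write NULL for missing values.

INNER JOIN keeps only pairs where the ON condition holds.
Matching on l.stu_id = r.stu_id.
- l (stu_id=6) pairs with 2 row(s) of r.
- l (stu_id=6) pairs with 2 row(s) of r.
- l (stu_id=5) has no partner → excluded.
- l (stu_id=6) pairs with 2 row(s) of r.
- l (stu_id=3) pairs with 1 row(s) of r.
After projecting and ordering:
r.course | l.stu_id | l.name
Bio | 6 | Alice
Bio | 6 | Carol
Bio | 6 | Mona
Econ | 6 | Alice
Econ | 6 | Carol
Econ | 6 | Mona
Hist | 3 | Zane

(Bio, 6, Alice); (Bio, 6, Carol); (Bio, 6, Mona); (Econ, 6, Alice); (Econ, 6, Carol); (Econ, 6, Mona); (Hist, 3, Zane)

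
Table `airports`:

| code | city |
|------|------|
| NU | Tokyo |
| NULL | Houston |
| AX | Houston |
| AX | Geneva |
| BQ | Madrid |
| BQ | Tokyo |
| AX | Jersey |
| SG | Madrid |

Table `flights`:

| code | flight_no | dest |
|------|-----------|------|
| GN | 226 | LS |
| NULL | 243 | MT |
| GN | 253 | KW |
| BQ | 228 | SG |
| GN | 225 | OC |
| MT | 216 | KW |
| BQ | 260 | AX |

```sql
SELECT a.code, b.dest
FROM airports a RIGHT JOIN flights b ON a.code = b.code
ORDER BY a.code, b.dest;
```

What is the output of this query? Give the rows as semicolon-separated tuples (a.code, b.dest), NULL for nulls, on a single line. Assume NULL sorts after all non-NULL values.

RIGHT JOIN keeps every row from `flights`; unmatched rows get NULL for `airports`'s columns.
Matching on a.code = b.code. A NULL in a compared column never satisfies the condition.
Matched pairs: 4; unmatched b rows kept: 5.

(BQ, AX); (BQ, AX); (BQ, SG); (BQ, SG); (NULL, KW); (NULL, KW); (NULL, LS); (NULL, MT); (NULL, OC)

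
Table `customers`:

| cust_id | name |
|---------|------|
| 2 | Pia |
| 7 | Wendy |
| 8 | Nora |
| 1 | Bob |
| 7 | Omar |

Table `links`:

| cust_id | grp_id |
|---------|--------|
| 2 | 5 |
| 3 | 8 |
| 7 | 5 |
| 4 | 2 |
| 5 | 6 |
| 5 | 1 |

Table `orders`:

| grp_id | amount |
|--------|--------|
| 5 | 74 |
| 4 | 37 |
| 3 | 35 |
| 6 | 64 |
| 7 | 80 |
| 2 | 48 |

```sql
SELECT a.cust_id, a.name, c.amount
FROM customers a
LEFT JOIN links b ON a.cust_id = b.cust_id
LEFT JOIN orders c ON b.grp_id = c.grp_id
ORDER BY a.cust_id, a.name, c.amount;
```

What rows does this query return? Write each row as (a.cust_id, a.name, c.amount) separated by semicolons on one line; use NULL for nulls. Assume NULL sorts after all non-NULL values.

(1, Bob, NULL); (2, Pia, 74); (7, Omar, 74); (7, Wendy, 74); (8, Nora, NULL)

Joins associate left-to-right: customers LEFT JOIN links on cust_id gives 5 intermediate row(s).
Then LEFT JOIN `orders c` on grp_id: each of those 5 rows is kept; rows whose b.grp_id has no match in c get NULL for c's columns.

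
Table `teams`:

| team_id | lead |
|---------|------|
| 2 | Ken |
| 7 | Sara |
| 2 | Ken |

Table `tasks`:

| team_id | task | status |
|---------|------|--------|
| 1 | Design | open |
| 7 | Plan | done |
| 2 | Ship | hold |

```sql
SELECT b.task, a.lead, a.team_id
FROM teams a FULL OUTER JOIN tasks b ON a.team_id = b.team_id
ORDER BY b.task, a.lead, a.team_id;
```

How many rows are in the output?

4

FULL OUTER JOIN keeps every row from both sides; unmatched rows get NULL for the other side's columns.
Matching on a.team_id = b.team_id.
Matched pairs: 3; unmatched a rows kept: 0; unmatched b rows kept: 1.
Total: 3 matched + 1 padded = 4 rows.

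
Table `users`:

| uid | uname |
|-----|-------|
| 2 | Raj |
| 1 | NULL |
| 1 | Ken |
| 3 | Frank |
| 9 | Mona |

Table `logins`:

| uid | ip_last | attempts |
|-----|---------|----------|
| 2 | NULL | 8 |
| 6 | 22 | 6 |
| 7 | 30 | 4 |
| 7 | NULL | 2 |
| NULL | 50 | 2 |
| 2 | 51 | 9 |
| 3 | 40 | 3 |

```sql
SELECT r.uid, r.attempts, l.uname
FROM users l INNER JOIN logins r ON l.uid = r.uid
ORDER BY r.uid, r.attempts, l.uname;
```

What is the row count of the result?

INNER JOIN keeps only pairs where the ON condition holds.
Matching on l.uid = r.uid. A NULL in a compared column never satisfies the condition.
- l (uid=2) pairs with 2 row(s) of r.
- l (uid=1) has no partner → excluded.
- l (uid=1) has no partner → excluded.
- l (uid=3) pairs with 1 row(s) of r.
- l (uid=9) has no partner → excluded.
Total: 3 rows.

3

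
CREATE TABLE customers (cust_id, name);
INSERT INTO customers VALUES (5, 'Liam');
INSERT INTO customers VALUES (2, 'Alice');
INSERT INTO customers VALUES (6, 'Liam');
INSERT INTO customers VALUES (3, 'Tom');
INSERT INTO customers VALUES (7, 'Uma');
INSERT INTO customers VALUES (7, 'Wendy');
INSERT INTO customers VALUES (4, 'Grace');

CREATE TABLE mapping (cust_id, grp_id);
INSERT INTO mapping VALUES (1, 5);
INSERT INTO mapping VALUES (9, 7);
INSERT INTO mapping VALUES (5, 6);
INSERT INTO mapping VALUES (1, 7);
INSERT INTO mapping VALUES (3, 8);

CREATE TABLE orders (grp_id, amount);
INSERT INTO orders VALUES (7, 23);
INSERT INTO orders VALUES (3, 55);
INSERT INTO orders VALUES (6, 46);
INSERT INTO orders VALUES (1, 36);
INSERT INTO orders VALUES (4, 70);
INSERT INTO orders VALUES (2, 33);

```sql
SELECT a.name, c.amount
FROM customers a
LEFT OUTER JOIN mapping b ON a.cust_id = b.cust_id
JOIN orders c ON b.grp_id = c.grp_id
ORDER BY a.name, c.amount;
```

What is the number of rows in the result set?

Evaluate left to right. First `customers a LEFT JOIN mapping b` on cust_id: 7 row(s).
Then INNER JOIN `orders c` on grp_id: keep only rows whose b.grp_id appears in c.
Result: 1 row(s).

1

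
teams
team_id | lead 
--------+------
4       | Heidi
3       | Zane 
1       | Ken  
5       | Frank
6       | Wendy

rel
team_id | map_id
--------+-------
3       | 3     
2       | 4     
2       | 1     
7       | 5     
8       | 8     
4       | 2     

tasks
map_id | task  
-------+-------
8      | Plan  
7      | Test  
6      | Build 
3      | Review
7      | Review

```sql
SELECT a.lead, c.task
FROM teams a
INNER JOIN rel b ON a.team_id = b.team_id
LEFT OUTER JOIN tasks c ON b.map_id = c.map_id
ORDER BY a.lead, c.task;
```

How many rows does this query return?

Joins associate left-to-right: teams INNER JOIN rel on team_id gives 2 intermediate row(s).
Then LEFT JOIN `tasks c` on map_id: each of those 2 rows is kept; rows whose b.map_id has no match in c get NULL for c's columns.
Result: 2 row(s).

2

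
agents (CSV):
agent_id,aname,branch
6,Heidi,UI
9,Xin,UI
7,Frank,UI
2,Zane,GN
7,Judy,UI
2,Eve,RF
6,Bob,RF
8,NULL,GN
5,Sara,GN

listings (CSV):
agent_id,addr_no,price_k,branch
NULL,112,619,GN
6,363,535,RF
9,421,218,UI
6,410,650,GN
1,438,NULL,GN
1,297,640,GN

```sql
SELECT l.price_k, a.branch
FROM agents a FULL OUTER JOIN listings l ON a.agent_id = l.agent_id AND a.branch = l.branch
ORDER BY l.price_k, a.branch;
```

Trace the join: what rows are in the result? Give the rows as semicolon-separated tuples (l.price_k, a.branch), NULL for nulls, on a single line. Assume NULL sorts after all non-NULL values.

(218, UI); (535, RF); (619, NULL); (640, NULL); (650, NULL); (NULL, GN); (NULL, GN); (NULL, GN); (NULL, RF); (NULL, UI); (NULL, UI); (NULL, UI); (NULL, NULL)

FULL OUTER JOIN keeps every row from both sides; unmatched rows get NULL for the other side's columns.
Matching on a.agent_id = l.agent_id AND a.branch = l.branch. A NULL in a compared column never satisfies the condition.
Matched pairs: 2; unmatched a rows kept: 7; unmatched l rows kept: 4.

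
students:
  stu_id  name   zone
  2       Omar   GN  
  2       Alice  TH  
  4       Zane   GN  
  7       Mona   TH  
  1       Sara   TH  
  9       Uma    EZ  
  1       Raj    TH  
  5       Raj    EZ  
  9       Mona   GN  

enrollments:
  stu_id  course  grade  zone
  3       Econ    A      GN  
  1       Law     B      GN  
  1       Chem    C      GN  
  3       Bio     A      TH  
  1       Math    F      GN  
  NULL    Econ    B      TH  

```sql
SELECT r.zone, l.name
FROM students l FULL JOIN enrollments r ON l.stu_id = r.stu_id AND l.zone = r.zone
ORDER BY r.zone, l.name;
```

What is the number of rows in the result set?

15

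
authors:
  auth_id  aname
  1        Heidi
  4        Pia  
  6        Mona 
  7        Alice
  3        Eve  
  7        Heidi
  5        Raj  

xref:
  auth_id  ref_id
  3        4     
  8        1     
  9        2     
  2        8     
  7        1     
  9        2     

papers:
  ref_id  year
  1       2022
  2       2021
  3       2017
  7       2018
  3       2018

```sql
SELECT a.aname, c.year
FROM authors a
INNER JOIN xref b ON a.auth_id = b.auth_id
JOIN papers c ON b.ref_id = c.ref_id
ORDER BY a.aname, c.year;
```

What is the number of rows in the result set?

2

Evaluate left to right. First `authors a INNER JOIN xref b` on auth_id: 3 row(s).
Then INNER JOIN `papers c` on ref_id: keep only rows whose b.ref_id appears in c.
Result: 2 row(s).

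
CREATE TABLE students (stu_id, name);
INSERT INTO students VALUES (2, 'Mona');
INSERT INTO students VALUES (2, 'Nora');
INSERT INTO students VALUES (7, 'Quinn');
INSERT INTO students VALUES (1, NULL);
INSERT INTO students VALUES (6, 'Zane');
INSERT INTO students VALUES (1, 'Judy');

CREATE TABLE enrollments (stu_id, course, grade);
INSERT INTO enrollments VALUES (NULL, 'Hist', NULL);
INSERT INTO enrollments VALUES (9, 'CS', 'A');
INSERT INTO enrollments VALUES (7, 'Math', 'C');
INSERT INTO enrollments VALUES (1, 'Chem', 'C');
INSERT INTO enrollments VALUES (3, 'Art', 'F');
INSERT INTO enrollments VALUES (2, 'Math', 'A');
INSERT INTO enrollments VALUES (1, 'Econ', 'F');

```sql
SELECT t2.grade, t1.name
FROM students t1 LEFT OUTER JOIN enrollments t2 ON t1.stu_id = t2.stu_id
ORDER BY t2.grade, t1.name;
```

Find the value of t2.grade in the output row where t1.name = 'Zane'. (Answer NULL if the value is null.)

NULL

LEFT JOIN keeps every row from `students`; unmatched rows get NULL for `enrollments`'s columns.
Matching on t1.stu_id = t2.stu_id. A NULL in a compared column never satisfies the condition.
Matched pairs: 7; unmatched t1 rows kept: 1.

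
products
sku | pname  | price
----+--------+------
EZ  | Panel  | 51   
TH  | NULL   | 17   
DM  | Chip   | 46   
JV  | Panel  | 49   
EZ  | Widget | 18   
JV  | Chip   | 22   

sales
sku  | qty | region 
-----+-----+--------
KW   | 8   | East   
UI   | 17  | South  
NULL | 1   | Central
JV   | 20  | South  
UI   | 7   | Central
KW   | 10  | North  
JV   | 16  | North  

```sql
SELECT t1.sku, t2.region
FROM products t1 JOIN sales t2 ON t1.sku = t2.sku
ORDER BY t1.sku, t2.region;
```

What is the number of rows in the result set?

4

INNER JOIN keeps only pairs where the ON condition holds.
Matching on t1.sku = t2.sku. A NULL in a compared column never satisfies the condition.
- t1 (sku=EZ) has no partner → excluded.
- t1 (sku=TH) has no partner → excluded.
- t1 (sku=DM) has no partner → excluded.
- t1 (sku=JV) pairs with 2 row(s) of t2.
- t1 (sku=EZ) has no partner → excluded.
- t1 (sku=JV) pairs with 2 row(s) of t2.
Total: 4 rows.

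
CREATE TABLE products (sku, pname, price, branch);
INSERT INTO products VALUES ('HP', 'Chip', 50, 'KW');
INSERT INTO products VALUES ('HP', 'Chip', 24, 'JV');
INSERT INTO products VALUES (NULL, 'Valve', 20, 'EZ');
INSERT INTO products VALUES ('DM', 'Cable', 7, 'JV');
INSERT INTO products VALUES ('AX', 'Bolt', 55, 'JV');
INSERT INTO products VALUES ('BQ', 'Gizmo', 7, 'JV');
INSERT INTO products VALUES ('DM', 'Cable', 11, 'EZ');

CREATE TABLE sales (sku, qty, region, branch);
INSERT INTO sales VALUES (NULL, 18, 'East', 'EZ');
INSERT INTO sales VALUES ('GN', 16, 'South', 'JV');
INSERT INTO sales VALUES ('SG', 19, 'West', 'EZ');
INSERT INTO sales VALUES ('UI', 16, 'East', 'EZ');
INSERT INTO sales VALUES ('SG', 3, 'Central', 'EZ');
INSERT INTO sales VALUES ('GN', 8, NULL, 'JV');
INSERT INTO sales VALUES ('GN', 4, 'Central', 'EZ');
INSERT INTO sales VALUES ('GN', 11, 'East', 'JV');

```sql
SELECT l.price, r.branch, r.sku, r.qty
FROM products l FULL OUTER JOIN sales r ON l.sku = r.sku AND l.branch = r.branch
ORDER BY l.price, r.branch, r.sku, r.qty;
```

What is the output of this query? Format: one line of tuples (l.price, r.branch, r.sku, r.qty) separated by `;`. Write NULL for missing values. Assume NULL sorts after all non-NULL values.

FULL OUTER JOIN keeps every row from both sides; unmatched rows get NULL for the other side's columns.
Matching on l.sku = r.sku AND l.branch = r.branch. A NULL in a compared column never satisfies the condition.
Matched pairs: 0; unmatched l rows kept: 7; unmatched r rows kept: 8.

(7, NULL, NULL, NULL); (7, NULL, NULL, NULL); (11, NULL, NULL, NULL); (20, NULL, NULL, NULL); (24, NULL, NULL, NULL); (50, NULL, NULL, NULL); (55, NULL, NULL, NULL); (NULL, EZ, GN, 4); (NULL, EZ, SG, 3); (NULL, EZ, SG, 19); (NULL, EZ, UI, 16); (NULL, EZ, NULL, 18); (NULL, JV, GN, 8); (NULL, JV, GN, 11); (NULL, JV, GN, 16)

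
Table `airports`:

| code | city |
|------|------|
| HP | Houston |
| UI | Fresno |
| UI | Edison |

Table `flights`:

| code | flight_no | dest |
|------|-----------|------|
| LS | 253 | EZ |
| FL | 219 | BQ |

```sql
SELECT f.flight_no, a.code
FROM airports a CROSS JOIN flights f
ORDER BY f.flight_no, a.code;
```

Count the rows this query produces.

6

CROSS JOIN pairs every row of `airports` with every row of `flights`: 3 × 2 = 6 rows.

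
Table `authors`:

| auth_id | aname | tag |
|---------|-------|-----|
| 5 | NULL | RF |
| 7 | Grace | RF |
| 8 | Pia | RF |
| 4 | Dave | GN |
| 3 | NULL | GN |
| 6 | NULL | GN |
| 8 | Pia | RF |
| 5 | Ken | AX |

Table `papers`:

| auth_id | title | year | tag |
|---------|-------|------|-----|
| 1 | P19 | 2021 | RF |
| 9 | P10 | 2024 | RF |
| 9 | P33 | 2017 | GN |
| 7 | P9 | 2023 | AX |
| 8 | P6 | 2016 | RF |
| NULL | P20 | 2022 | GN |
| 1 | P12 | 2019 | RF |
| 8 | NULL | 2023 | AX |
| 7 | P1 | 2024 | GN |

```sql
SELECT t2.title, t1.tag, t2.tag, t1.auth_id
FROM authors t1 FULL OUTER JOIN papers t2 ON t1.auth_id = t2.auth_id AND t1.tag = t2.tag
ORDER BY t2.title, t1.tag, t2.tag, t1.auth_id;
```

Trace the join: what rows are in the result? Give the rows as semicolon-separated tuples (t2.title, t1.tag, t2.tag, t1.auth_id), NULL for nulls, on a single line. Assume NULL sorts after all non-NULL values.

FULL OUTER JOIN keeps every row from both sides; unmatched rows get NULL for the other side's columns.
Matching on t1.auth_id = t2.auth_id AND t1.tag = t2.tag. A NULL in a compared column never satisfies the condition.
- t1 row (auth_id=5, tag=RF): no match → kept, t2 columns NULL.
- t1 row (auth_id=7, tag=RF): no match → kept, t2 columns NULL.
- t1 row (auth_id=8, tag=RF): matches 1 t2 row(s) → 1 output row(s).
- t1 row (auth_id=4, tag=GN): no match → kept, t2 columns NULL.
- t1 row (auth_id=3, tag=GN): no match → kept, t2 columns NULL.
- t1 row (auth_id=6, tag=GN): no match → kept, t2 columns NULL.
- t1 row (auth_id=8, tag=RF): matches 1 t2 row(s) → 1 output row(s).
- t1 row (auth_id=5, tag=AX): no match → kept, t2 columns NULL.
- plus 8 unmatched t2 row(s), each kept with NULL t1 columns.

(P1, NULL, GN, NULL); (P10, NULL, RF, NULL); (P12, NULL, RF, NULL); (P19, NULL, RF, NULL); (P20, NULL, GN, NULL); (P33, NULL, GN, NULL); (P6, RF, RF, 8); (P6, RF, RF, 8); (P9, NULL, AX, NULL); (NULL, AX, NULL, 5); (NULL, GN, NULL, 3); (NULL, GN, NULL, 4); (NULL, GN, NULL, 6); (NULL, RF, NULL, 5); (NULL, RF, NULL, 7); (NULL, NULL, AX, NULL)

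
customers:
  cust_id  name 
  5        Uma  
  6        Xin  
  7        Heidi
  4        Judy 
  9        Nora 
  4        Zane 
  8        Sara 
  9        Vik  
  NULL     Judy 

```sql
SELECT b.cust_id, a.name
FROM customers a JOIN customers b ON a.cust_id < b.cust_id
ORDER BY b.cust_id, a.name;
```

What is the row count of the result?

INNER JOIN keeps only pairs where the ON condition holds.
Matching on a.cust_id < b.cust_id. A NULL in a compared column never satisfies the condition.
- a[0] cust_id=5 → 5 match(es) in b → 5 row(s).
- a[1] cust_id=6 → 4 match(es) in b → 4 row(s).
- a[2] cust_id=7 → 3 match(es) in b → 3 row(s).
- a[3] cust_id=4 → 6 match(es) in b → 6 row(s).
- a[4] cust_id=9 → no match; dropped.
- a[5] cust_id=4 → 6 match(es) in b → 6 row(s).
- a[6] cust_id=8 → 2 match(es) in b → 2 row(s).
- a[7] cust_id=9 → no match; dropped.
- a[8] cust_id=NULL → no match; dropped.
Total: 26 rows.

26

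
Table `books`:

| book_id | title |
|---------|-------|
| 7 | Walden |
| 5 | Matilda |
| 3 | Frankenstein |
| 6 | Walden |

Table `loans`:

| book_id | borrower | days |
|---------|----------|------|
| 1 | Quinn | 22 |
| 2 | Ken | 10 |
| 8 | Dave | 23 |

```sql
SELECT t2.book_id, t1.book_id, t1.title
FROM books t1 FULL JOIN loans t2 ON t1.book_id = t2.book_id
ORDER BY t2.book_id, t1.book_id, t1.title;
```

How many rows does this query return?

7

FULL OUTER JOIN keeps every row from both sides; unmatched rows get NULL for the other side's columns.
Matching on t1.book_id = t2.book_id.
- t1 row (book_id=7): no match → kept, t2 columns NULL.
- t1 row (book_id=5): no match → kept, t2 columns NULL.
- t1 row (book_id=3): no match → kept, t2 columns NULL.
- t1 row (book_id=6): no match → kept, t2 columns NULL.
- 3 t2 row(s) had no t1 match → kept, t1 columns NULL.
Total: 0 matched + 7 padded = 7 rows.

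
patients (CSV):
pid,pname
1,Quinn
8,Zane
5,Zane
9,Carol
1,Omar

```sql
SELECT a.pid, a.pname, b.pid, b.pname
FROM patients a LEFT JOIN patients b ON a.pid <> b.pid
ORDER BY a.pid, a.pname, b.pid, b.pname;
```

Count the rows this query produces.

LEFT JOIN keeps every row from `patients a`; unmatched rows get NULL for `patients b`'s columns.
Matching on a.pid <> b.pid.
Matched pairs: 18; unmatched a rows kept: 0.
Total: 18 rows.

18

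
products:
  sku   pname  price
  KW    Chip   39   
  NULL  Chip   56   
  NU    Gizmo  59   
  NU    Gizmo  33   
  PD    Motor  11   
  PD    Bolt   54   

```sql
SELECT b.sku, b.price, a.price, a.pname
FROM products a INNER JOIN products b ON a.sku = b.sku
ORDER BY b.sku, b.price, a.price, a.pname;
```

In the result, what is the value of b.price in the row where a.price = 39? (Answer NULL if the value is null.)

39

INNER JOIN keeps only pairs where the ON condition holds.
Matching on a.sku = b.sku. A NULL in a compared column never satisfies the condition.
Matched pairs: 9.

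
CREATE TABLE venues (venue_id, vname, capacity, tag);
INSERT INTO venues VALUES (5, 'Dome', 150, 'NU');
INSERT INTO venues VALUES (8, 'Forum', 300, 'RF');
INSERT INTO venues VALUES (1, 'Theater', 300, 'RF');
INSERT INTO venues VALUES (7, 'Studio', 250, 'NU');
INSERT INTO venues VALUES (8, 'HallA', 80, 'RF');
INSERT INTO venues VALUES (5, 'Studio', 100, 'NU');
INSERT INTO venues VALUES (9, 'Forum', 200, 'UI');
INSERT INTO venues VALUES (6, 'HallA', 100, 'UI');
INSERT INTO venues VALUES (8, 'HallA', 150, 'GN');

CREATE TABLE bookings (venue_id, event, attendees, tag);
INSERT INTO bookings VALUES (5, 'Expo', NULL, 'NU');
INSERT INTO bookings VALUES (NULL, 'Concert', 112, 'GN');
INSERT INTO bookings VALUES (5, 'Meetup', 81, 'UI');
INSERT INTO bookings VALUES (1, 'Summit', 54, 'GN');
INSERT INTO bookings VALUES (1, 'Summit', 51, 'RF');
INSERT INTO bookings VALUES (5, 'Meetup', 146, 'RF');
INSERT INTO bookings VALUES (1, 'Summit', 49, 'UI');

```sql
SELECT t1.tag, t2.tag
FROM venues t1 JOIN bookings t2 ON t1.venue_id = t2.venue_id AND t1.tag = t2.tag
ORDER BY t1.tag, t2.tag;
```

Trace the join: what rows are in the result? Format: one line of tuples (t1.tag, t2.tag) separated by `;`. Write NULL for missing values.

INNER JOIN keeps only pairs where the ON condition holds.
Matching on t1.venue_id = t2.venue_id AND t1.tag = t2.tag. A NULL in a compared column never satisfies the condition.
- t1 row (venue_id=5, tag=NU): matches 1 t2 row(s) → 1 output row(s).
- t1 row (venue_id=8, tag=RF): no match → dropped.
- t1 row (venue_id=1, tag=RF): matches 1 t2 row(s) → 1 output row(s).
- t1 row (venue_id=7, tag=NU): no match → dropped.
- t1 row (venue_id=8, tag=RF): no match → dropped.
- t1 row (venue_id=5, tag=NU): matches 1 t2 row(s) → 1 output row(s).
- t1 row (venue_id=9, tag=UI): no match → dropped.
- t1 row (venue_id=6, tag=UI): no match → dropped.
- t1 row (venue_id=8, tag=GN): no match → dropped.
After projecting and ordering:
t1.tag | t2.tag
NU | NU
NU | NU
RF | RF

(NU, NU); (NU, NU); (RF, RF)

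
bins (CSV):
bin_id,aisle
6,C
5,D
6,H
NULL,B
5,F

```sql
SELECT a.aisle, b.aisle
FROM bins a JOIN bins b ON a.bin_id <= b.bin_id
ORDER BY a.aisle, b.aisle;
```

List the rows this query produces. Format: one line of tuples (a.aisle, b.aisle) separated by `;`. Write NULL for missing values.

(C, C); (C, H); (D, C); (D, D); (D, F); (D, H); (F, C); (F, D); (F, F); (F, H); (H, C); (H, H)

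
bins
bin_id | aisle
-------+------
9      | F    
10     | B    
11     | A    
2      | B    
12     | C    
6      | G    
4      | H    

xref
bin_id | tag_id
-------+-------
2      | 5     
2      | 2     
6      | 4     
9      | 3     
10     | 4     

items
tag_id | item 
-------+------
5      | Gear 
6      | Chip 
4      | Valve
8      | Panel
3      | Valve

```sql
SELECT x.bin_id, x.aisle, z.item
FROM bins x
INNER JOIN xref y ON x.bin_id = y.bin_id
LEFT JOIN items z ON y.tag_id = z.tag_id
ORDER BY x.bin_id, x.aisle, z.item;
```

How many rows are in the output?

5

Joins associate left-to-right: bins INNER JOIN xref on bin_id gives 5 intermediate row(s).
Then LEFT JOIN `items z` on tag_id: each of those 5 rows is kept; rows whose y.tag_id has no match in z get NULL for z's columns.
Result: 5 row(s).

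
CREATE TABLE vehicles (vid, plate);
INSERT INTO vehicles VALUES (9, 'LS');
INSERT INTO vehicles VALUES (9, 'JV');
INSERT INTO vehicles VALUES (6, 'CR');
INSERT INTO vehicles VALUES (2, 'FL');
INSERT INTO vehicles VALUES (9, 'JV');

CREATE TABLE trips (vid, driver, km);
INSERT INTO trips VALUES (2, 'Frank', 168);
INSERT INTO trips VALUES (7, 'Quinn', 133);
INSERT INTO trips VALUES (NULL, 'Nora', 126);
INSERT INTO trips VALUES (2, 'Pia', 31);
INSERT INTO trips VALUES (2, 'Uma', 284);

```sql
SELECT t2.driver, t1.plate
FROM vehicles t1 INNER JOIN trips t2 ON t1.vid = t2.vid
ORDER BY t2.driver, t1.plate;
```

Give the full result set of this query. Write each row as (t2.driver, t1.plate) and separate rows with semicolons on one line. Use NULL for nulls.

(Frank, FL); (Pia, FL); (Uma, FL)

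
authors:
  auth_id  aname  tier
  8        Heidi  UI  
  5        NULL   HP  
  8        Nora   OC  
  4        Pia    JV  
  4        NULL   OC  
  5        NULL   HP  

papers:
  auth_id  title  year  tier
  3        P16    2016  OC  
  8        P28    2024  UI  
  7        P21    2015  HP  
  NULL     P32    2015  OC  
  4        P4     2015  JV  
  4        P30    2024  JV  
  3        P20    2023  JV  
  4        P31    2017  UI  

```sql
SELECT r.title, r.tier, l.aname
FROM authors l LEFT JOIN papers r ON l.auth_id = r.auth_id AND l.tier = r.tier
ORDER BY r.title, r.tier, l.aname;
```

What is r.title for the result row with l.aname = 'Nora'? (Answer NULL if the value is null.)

LEFT JOIN keeps every row from `authors`; unmatched rows get NULL for `papers`'s columns.
Matching on l.auth_id = r.auth_id AND l.tier = r.tier. A NULL in a compared column never satisfies the condition.
- l (auth_id=8, tier=UI) pairs with 1 row(s) of r.
- l (auth_id=5, tier=HP) has no partner → padded with NULL.
- l (auth_id=8, tier=OC) has no partner → padded with NULL.
- l (auth_id=4, tier=JV) pairs with 2 row(s) of r.
- l (auth_id=4, tier=OC) has no partner → padded with NULL.
- l (auth_id=5, tier=HP) has no partner → padded with NULL.

NULL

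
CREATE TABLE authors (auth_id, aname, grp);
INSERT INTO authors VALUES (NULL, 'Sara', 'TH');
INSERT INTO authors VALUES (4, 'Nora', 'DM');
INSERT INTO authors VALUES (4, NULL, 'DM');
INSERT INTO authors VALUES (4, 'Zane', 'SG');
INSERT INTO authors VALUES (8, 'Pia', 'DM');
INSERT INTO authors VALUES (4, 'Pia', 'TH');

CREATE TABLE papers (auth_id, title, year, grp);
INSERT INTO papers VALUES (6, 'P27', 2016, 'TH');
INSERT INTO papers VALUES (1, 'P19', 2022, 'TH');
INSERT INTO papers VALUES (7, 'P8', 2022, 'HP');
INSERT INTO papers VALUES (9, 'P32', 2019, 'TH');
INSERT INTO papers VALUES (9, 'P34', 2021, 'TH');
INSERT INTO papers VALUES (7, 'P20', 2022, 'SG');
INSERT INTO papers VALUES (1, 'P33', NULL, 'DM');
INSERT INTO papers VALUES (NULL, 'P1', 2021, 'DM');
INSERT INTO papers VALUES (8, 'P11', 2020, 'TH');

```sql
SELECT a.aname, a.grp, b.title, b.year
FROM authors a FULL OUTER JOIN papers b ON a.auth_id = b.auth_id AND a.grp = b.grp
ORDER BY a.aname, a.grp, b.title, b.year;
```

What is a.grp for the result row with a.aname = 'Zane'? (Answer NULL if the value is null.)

FULL OUTER JOIN keeps every row from both sides; unmatched rows get NULL for the other side's columns.
Matching on a.auth_id = b.auth_id AND a.grp = b.grp. A NULL in a compared column never satisfies the condition.
- a (auth_id=NULL, grp=TH) has no partner → padded with NULL.
- a (auth_id=4, grp=DM) has no partner → padded with NULL.
- a (auth_id=4, grp=DM) has no partner → padded with NULL.
- a (auth_id=4, grp=SG) has no partner → padded with NULL.
- a (auth_id=8, grp=DM) has no partner → padded with NULL.
- a (auth_id=4, grp=TH) has no partner → padded with NULL.
- plus 9 unmatched b row(s), each kept with NULL a columns.

SG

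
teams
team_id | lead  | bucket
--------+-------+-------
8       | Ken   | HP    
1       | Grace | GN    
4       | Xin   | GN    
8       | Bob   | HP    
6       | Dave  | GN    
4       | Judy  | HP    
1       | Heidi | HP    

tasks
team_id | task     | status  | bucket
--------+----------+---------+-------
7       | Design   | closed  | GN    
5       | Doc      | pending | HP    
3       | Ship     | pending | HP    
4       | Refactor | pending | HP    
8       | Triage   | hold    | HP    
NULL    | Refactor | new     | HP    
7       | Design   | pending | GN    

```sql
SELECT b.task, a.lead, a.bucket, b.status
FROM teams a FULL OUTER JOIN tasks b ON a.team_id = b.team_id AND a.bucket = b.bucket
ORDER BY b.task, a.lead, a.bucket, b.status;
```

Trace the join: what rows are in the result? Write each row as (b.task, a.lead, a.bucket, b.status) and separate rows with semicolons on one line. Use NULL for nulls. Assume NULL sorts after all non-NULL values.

(Design, NULL, NULL, closed); (Design, NULL, NULL, pending); (Doc, NULL, NULL, pending); (Refactor, Judy, HP, pending); (Refactor, NULL, NULL, new); (Ship, NULL, NULL, pending); (Triage, Bob, HP, hold); (Triage, Ken, HP, hold); (NULL, Dave, GN, NULL); (NULL, Grace, GN, NULL); (NULL, Heidi, HP, NULL); (NULL, Xin, GN, NULL)

FULL OUTER JOIN keeps every row from both sides; unmatched rows get NULL for the other side's columns.
Matching on a.team_id = b.team_id AND a.bucket = b.bucket. A NULL in a compared column never satisfies the condition.
Matched pairs: 3; unmatched a rows kept: 4; unmatched b rows kept: 5.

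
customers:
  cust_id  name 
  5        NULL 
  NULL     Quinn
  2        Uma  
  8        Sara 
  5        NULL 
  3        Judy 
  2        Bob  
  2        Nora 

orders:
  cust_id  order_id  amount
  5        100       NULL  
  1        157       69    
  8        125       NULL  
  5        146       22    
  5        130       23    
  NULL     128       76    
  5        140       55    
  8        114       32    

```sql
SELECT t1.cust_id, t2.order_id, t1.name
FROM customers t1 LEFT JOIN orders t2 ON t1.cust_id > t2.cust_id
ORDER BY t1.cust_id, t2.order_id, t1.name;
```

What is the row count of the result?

12

LEFT JOIN keeps every row from `customers`; unmatched rows get NULL for `orders`'s columns.
Matching on t1.cust_id > t2.cust_id. A NULL in a compared column never satisfies the condition.
- cust_id=5: 1 matching t2 row(s), so 1 row(s) emitted.
- cust_id=NULL: no t2 row matches, row kept with t2 columns NULL.
- cust_id=2: 1 matching t2 row(s), so 1 row(s) emitted.
- cust_id=8: 5 matching t2 row(s), so 5 row(s) emitted.
- cust_id=5: 1 matching t2 row(s), so 1 row(s) emitted.
- cust_id=3: 1 matching t2 row(s), so 1 row(s) emitted.
- cust_id=2: 1 matching t2 row(s), so 1 row(s) emitted.
- cust_id=2: 1 matching t2 row(s), so 1 row(s) emitted.
Total: 11 matched + 1 padded = 12 rows.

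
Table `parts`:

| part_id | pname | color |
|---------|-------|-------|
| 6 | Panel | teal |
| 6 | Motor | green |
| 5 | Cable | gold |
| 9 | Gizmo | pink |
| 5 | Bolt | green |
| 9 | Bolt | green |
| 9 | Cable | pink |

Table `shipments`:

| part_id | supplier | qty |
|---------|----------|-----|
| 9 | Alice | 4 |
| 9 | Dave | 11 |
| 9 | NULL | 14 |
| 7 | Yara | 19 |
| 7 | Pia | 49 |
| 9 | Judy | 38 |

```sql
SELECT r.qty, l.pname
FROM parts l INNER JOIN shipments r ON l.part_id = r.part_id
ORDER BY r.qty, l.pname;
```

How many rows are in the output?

INNER JOIN keeps only pairs where the ON condition holds.
Matching on l.part_id = r.part_id.
- l (part_id=6) has no partner → excluded.
- l (part_id=6) has no partner → excluded.
- l (part_id=5) has no partner → excluded.
- l (part_id=9) pairs with 4 row(s) of r.
- l (part_id=5) has no partner → excluded.
- l (part_id=9) pairs with 4 row(s) of r.
- l (part_id=9) pairs with 4 row(s) of r.
Total: 12 rows.

12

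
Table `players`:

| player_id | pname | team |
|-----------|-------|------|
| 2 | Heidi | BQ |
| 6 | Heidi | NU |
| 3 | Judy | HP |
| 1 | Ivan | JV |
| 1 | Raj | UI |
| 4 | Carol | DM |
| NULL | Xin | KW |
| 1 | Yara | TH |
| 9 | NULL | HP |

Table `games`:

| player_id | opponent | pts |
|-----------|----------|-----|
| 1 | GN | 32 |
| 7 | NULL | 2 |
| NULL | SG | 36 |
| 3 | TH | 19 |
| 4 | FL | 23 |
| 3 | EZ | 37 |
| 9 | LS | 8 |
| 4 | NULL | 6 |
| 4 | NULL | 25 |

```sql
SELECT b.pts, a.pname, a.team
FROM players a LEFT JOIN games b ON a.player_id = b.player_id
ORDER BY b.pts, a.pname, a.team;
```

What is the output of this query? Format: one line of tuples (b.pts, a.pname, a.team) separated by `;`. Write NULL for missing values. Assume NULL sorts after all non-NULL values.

LEFT JOIN keeps every row from `players`; unmatched rows get NULL for `games`'s columns.
Matching on a.player_id = b.player_id. A NULL in a compared column never satisfies the condition.
- a (player_id=2) has no partner → padded with NULL.
- a (player_id=6) has no partner → padded with NULL.
- a (player_id=3) pairs with 2 row(s) of b.
- a (player_id=1) pairs with 1 row(s) of b.
- a (player_id=1) pairs with 1 row(s) of b.
- a (player_id=4) pairs with 3 row(s) of b.
- a (player_id=NULL) has no partner → padded with NULL.
- a (player_id=1) pairs with 1 row(s) of b.
- a (player_id=9) pairs with 1 row(s) of b.

(6, Carol, DM); (8, NULL, HP); (19, Judy, HP); (23, Carol, DM); (25, Carol, DM); (32, Ivan, JV); (32, Raj, UI); (32, Yara, TH); (37, Judy, HP); (NULL, Heidi, BQ); (NULL, Heidi, NU); (NULL, Xin, KW)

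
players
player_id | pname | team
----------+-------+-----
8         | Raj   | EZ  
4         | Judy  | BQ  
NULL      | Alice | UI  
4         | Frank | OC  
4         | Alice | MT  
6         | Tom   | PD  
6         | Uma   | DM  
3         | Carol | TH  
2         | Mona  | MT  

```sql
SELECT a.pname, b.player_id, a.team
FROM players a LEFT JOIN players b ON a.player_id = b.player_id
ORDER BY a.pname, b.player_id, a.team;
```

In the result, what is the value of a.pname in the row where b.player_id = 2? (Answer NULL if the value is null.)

Mona

LEFT JOIN keeps every row from `players a`; unmatched rows get NULL for `players b`'s columns.
Matching on a.player_id = b.player_id. A NULL in a compared column never satisfies the condition.
- a (player_id=8) pairs with 1 row(s) of b.
- a (player_id=4) pairs with 3 row(s) of b.
- a (player_id=NULL) has no partner → padded with NULL.
- a (player_id=4) pairs with 3 row(s) of b.
- a (player_id=4) pairs with 3 row(s) of b.
- a (player_id=6) pairs with 2 row(s) of b.
- a (player_id=6) pairs with 2 row(s) of b.
- a (player_id=3) pairs with 1 row(s) of b.
- a (player_id=2) pairs with 1 row(s) of b.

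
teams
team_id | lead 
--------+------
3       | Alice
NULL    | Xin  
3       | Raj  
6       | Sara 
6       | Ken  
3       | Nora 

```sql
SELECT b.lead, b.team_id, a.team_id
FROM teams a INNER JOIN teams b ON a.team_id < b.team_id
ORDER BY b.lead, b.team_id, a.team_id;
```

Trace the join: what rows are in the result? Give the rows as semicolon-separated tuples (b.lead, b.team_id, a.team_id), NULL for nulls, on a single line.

(Ken, 6, 3); (Ken, 6, 3); (Ken, 6, 3); (Sara, 6, 3); (Sara, 6, 3); (Sara, 6, 3)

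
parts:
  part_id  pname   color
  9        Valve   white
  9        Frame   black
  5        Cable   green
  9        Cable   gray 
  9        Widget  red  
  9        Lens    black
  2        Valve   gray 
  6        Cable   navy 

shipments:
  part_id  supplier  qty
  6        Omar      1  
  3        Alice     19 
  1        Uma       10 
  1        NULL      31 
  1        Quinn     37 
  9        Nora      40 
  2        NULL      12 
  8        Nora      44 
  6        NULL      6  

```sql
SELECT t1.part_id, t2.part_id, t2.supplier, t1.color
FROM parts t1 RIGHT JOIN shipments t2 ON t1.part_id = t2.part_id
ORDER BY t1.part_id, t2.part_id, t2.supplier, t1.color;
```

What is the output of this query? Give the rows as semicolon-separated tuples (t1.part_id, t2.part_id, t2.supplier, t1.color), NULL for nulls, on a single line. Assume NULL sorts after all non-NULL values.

(2, 2, NULL, gray); (6, 6, Omar, navy); (6, 6, NULL, navy); (9, 9, Nora, black); (9, 9, Nora, black); (9, 9, Nora, gray); (9, 9, Nora, red); (9, 9, Nora, white); (NULL, 1, Quinn, NULL); (NULL, 1, Uma, NULL); (NULL, 1, NULL, NULL); (NULL, 3, Alice, NULL); (NULL, 8, Nora, NULL)

RIGHT JOIN keeps every row from `shipments`; unmatched rows get NULL for `parts`'s columns.
Matching on t1.part_id = t2.part_id.
- part_id=9: 1 matching t2 row(s), so 1 row(s) emitted.
- part_id=9: 1 matching t2 row(s), so 1 row(s) emitted.
- part_id=5: no matching t2 row.
- part_id=9: 1 matching t2 row(s), so 1 row(s) emitted.
- part_id=9: 1 matching t2 row(s), so 1 row(s) emitted.
- part_id=9: 1 matching t2 row(s), so 1 row(s) emitted.
- part_id=2: 1 matching t2 row(s), so 1 row(s) emitted.
- part_id=6: 2 matching t2 row(s), so 2 row(s) emitted.
- plus 5 unmatched t2 row(s), each kept with NULL t1 columns.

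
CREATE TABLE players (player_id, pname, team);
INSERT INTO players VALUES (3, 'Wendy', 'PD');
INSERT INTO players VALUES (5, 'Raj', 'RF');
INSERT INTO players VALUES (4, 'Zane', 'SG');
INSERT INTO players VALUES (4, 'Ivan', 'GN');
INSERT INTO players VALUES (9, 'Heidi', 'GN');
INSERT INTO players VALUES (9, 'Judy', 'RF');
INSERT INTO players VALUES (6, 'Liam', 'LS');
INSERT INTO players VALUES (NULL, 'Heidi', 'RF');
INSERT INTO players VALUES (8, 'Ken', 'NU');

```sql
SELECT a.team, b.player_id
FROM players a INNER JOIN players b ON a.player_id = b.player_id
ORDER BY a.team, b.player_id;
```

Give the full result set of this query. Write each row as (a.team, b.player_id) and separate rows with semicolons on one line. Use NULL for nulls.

(GN, 4); (GN, 4); (GN, 9); (GN, 9); (LS, 6); (NU, 8); (PD, 3); (RF, 5); (RF, 9); (RF, 9); (SG, 4); (SG, 4)

INNER JOIN keeps only pairs where the ON condition holds.
Matching on a.player_id = b.player_id. A NULL in a compared column never satisfies the condition.
- player_id=3: 1 matching b row(s), so 1 row(s) emitted.
- player_id=5: 1 matching b row(s), so 1 row(s) emitted.
- player_id=4: 2 matching b row(s), so 2 row(s) emitted.
- player_id=4: 2 matching b row(s), so 2 row(s) emitted.
- player_id=9: 2 matching b row(s), so 2 row(s) emitted.
- player_id=9: 2 matching b row(s), so 2 row(s) emitted.
- player_id=6: 1 matching b row(s), so 1 row(s) emitted.
- player_id=NULL: no matching b row, dropped.
- player_id=8: 1 matching b row(s), so 1 row(s) emitted.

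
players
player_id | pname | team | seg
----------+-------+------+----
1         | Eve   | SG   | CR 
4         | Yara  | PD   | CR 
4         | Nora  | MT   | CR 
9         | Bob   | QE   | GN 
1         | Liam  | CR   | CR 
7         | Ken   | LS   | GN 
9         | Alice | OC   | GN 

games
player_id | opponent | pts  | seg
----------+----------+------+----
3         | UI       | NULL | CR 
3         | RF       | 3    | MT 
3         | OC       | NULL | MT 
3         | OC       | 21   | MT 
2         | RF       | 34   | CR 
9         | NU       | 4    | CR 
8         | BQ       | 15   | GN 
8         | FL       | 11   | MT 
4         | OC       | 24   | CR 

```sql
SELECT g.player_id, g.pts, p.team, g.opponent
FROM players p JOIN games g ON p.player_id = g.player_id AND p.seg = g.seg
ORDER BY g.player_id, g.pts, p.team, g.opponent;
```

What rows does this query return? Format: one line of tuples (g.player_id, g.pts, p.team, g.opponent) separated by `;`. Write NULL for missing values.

(4, 24, MT, OC); (4, 24, PD, OC)

INNER JOIN keeps only pairs where the ON condition holds.
Matching on p.player_id = g.player_id AND p.seg = g.seg.
Matched pairs: 2.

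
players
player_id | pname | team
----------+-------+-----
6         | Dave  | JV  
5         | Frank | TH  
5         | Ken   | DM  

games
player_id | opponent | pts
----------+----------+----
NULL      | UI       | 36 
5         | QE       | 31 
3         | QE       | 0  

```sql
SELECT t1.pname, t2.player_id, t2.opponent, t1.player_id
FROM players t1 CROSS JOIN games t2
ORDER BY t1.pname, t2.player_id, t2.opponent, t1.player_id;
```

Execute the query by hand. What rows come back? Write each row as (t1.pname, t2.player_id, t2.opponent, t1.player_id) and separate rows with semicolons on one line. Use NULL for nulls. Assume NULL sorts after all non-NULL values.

(Dave, 3, QE, 6); (Dave, 5, QE, 6); (Dave, NULL, UI, 6); (Frank, 3, QE, 5); (Frank, 5, QE, 5); (Frank, NULL, UI, 5); (Ken, 3, QE, 5); (Ken, 5, QE, 5); (Ken, NULL, UI, 5)

CROSS JOIN pairs every row of `players` with every row of `games`: 3 × 3 = 9 rows.
After projecting and ordering:
t1.pname | t2.player_id | t2.opponent | t1.player_id
Dave | 3 | QE | 6
Dave | 5 | QE | 6
Dave | NULL | UI | 6
Frank | 3 | QE | 5
Frank | 5 | QE | 5
Frank | NULL | UI | 5
Ken | 3 | QE | 5
Ken | 5 | QE | 5
Ken | NULL | UI | 5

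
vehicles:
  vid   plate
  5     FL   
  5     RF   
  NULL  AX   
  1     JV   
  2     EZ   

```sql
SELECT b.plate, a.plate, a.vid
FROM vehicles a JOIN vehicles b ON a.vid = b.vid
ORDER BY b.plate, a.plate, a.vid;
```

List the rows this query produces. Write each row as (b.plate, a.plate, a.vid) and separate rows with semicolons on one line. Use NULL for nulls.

INNER JOIN keeps only pairs where the ON condition holds.
Matching on a.vid = b.vid. A NULL in a compared column never satisfies the condition.
- vid=5: 2 matching b row(s), so 2 row(s) emitted.
- vid=5: 2 matching b row(s), so 2 row(s) emitted.
- vid=NULL: no matching b row, dropped.
- vid=1: 1 matching b row(s), so 1 row(s) emitted.
- vid=2: 1 matching b row(s), so 1 row(s) emitted.
After projecting and ordering:
b.plate | a.plate | a.vid
EZ | EZ | 2
FL | FL | 5
FL | RF | 5
JV | JV | 1
RF | FL | 5
RF | RF | 5

(EZ, EZ, 2); (FL, FL, 5); (FL, RF, 5); (JV, JV, 1); (RF, FL, 5); (RF, RF, 5)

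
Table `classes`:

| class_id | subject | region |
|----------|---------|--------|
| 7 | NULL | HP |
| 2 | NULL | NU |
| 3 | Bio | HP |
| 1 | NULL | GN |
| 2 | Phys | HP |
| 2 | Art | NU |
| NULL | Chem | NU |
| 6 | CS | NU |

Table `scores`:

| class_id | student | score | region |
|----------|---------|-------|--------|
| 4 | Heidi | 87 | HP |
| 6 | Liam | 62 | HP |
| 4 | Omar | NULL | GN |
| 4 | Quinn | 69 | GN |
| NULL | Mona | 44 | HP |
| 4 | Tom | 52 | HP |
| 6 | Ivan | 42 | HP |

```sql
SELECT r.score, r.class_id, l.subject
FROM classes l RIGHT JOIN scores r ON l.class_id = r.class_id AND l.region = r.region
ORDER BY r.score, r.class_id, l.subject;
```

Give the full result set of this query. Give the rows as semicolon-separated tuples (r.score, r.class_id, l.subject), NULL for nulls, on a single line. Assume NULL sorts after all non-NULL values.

(42, 6, NULL); (44, NULL, NULL); (52, 4, NULL); (62, 6, NULL); (69, 4, NULL); (87, 4, NULL); (NULL, 4, NULL)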